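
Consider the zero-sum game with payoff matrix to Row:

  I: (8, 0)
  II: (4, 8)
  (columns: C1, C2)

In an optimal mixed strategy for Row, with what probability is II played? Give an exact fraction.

Row minima: I → 0, II → 4; maximin = 4.
Column maxima: C1 → 8, C2 → 8; minimax = 8.
4 ≠ 8, so there is no saddle point; optimal play is mixed.
Let Row play I with probability p. Expected payoff against C1: 8p + 4(1−p) = 4p + 4; against C2: 0p + 8(1−p) = −8p + 8.
Setting these equal: 4p + 4 = −8p + 8 ⇒ 12p = 4 ⇒ p = 1/3, and the value is (4)·(1/3) + 4 = 16/3.
For Column: with q = P(C1), equating I's and II's payoffs gives 8q = −4q + 8 ⇒ q = 2/3.

2/3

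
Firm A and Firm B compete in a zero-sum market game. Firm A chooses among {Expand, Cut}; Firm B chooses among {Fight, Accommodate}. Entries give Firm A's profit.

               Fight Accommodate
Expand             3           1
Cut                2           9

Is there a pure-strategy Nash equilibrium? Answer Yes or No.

No

Row minima: Expand → 1, Cut → 2; maximin = 2.
Column maxima: Fight → 3, Accommodate → 9; minimax = 3.
2 ≠ 3, so no pure-strategy equilibrium exists.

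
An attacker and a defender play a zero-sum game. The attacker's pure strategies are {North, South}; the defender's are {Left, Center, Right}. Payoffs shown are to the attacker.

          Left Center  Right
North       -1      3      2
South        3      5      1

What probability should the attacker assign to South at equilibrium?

3/5

Row minima: North → -1, South → 1; maximin = 1.
Column maxima: Left → 3, Center → 5, Right → 2; minimax = 2.
1 ≠ 2, so there is no saddle point; optimal play is mixed.
Center is strictly dominated by Left (it gives the attacker strictly more in every row), so the defender never plays it.
On the remaining 2×2 (North, South vs Left, Right):
Let the attacker play North with probability p. Expected payoff against Left: (-1)p + 3(1−p) = −4p + 3; against Right: 2p + 1(1−p) = p + 1.
Setting these equal: −4p + 3 = p + 1 ⇒ −5p = -2 ⇒ p = 2/5, and the value is (-4)·(2/5) + 3 = 7/5.
For the defender: with q = P(Left), equating North's and South's payoffs gives −3q + 2 = 2q + 1 ⇒ q = 1/5.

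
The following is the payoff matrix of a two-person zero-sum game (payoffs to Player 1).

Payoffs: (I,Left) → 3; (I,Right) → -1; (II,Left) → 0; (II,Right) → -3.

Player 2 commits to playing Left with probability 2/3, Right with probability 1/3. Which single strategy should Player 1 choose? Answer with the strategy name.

Expected payoff of I: (2/3)·3 + (1/3)·(-1) = 5/3.
Expected payoff of II: (2/3)·0 + (1/3)·(-3) = -1.
The largest is 5/3, so Player 1's best response is I.

I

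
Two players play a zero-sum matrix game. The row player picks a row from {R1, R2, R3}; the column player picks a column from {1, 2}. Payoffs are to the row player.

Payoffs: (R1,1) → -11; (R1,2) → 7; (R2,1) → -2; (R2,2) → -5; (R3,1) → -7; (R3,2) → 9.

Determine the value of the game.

-53/19

Row minima: R1 → -11, R2 → -5, R3 → -7; maximin = -5.
Column maxima: 1 → -2, 2 → 9; minimax = -2.
-5 ≠ -2, so there is no saddle point; optimal play is mixed.
R1 is strictly dominated by R3, so the row player never plays it.
On the remaining 2×2 (R2, R3 vs 1, 2):
Let the row player play R2 with probability p. Expected payoff against 1: (-2)p + (-7)(1−p) = 5p − 7; against 2: (-5)p + 9(1−p) = −14p + 9.
Setting these equal: 5p − 7 = −14p + 9 ⇒ 19p = 16 ⇒ p = 16/19, and the value is (5)·(16/19) − 7 = -53/19.
For the column player: with q = P(1), equating R2's and R3's payoffs gives 3q − 5 = −16q + 9 ⇒ q = 14/19.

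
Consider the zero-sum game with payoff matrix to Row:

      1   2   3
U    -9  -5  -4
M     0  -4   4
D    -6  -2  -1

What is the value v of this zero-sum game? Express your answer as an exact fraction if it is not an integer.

-3

Row minima: U → -9, M → -4, D → -6; maximin = -4.
Column maxima: 1 → 0, 2 → -2, 3 → 4; minimax = -2.
-4 ≠ -2, so there is no saddle point; optimal play is mixed.
U is strictly dominated by M, so Row never plays it.
3 is strictly dominated by 1 (it gives Row strictly more in every row), so Column never plays it.
On the remaining 2×2 (M, D vs 1, 2):
Let Row play M with probability p. Expected payoff against 1: 0p + (-6)(1−p) = 6p − 6; against 2: (-4)p + (-2)(1−p) = −2p − 2.
Setting these equal: 6p − 6 = −2p − 2 ⇒ 8p = 4 ⇒ p = 1/2, and the value is (6)·(1/2) − 6 = -3.
For Column: with q = P(1), equating M's and D's payoffs gives 4q − 4 = −4q − 2 ⇒ q = 1/4.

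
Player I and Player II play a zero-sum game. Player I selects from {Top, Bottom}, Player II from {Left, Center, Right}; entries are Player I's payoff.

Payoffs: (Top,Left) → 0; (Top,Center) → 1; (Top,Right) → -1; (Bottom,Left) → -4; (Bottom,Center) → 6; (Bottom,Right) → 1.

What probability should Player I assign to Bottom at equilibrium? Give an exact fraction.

1/6

Row minima: Top → -1, Bottom → -4; maximin = -1.
Column maxima: Left → 0, Center → 6, Right → 1; minimax = 0.
-1 ≠ 0, so there is no saddle point; optimal play is mixed.
Center is strictly dominated by Left (it gives Player I strictly more in every row), so Player II never plays it.
On the remaining 2×2 (Top, Bottom vs Left, Right):
Let Player I play Top with probability p. Expected payoff against Left: 0p + (-4)(1−p) = 4p − 4; against Right: (-1)p + 1(1−p) = −2p + 1.
Setting these equal: 4p − 4 = −2p + 1 ⇒ 6p = 5 ⇒ p = 5/6, and the value is (4)·(5/6) − 4 = -2/3.
For Player II: with q = P(Left), equating Top's and Bottom's payoffs gives q − 1 = −5q + 1 ⇒ q = 1/3.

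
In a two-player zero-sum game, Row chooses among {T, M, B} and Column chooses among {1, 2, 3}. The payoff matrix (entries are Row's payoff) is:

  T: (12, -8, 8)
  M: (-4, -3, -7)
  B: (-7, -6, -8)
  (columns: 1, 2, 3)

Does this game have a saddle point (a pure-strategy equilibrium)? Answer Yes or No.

No

Row minima: T → -8, M → -7, B → -8; maximin = -7.
Column maxima: 1 → 12, 2 → -3, 3 → 8; minimax = -3.
-7 ≠ -3, so no pure-strategy equilibrium exists.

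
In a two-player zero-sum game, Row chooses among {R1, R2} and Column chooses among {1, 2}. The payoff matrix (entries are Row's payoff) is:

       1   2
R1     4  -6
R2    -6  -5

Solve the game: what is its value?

-56/11

Row minima: R1 → -6, R2 → -6; maximin = -6.
Column maxima: 1 → 4, 2 → -5; minimax = -5.
-6 ≠ -5, so there is no saddle point; optimal play is mixed.
Let Row play R1 with probability p. Expected payoff against 1: 4p + (-6)(1−p) = 10p − 6; against 2: (-6)p + (-5)(1−p) = −p − 5.
Setting these equal: 10p − 6 = −p − 5 ⇒ 11p = 1 ⇒ p = 1/11, and the value is (10)·(1/11) − 6 = -56/11.
For Column: with q = P(1), equating R1's and R2's payoffs gives 10q − 6 = −q − 5 ⇒ q = 1/11.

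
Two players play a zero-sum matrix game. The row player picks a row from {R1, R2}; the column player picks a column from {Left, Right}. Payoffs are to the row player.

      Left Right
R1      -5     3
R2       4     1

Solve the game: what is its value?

Row minima: R1 → -5, R2 → 1; maximin = 1.
Column maxima: Left → 4, Right → 3; minimax = 3.
1 ≠ 3, so there is no saddle point; optimal play is mixed.
Let the row player play R1 with probability p. Expected payoff against Left: (-5)p + 4(1−p) = −9p + 4; against Right: 3p + 1(1−p) = 2p + 1.
Setting these equal: −9p + 4 = 2p + 1 ⇒ −11p = -3 ⇒ p = 3/11, and the value is (-9)·(3/11) + 4 = 17/11.
For the column player: with q = P(Left), equating R1's and R2's payoffs gives −8q + 3 = 3q + 1 ⇒ q = 2/11.

17/11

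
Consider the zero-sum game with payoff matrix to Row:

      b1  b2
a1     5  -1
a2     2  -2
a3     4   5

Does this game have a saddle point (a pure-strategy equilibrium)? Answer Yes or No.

Row minima: a1 → -1, a2 → -2, a3 → 4; maximin = 4.
Column maxima: b1 → 5, b2 → 5; minimax = 5.
4 ≠ 5, so no pure-strategy equilibrium exists.

No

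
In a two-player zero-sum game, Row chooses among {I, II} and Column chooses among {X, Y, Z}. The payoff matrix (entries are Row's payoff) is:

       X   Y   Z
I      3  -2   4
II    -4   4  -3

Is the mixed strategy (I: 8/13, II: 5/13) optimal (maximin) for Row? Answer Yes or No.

Yes

Against X this mix gives (8/13)·3 + (5/13)·(-4) = 4/13.
Against Y this mix gives (8/13)·(-2) + (5/13)·4 = 4/13.
Against Z this mix gives (8/13)·4 + (5/13)·(-3) = 17/13.
All of Column's active replies (X, Y) yield 4/13, and no column does worse for Row. The mix makes Column indifferent and guarantees 4/13, so it is optimal.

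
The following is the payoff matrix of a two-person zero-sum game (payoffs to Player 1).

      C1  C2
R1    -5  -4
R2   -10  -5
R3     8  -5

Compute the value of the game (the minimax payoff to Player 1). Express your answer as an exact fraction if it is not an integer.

-57/14

Row minima: R1 → -5, R2 → -10, R3 → -5; maximin = -5.
Column maxima: C1 → 8, C2 → -4; minimax = -4.
-5 ≠ -4, so there is no saddle point; optimal play is mixed.
R2 is strictly dominated by R1, so Player 1 never plays it.
On the remaining 2×2 (R1, R3 vs C1, C2):
Let Player 1 play R1 with probability p. Expected payoff against C1: (-5)p + 8(1−p) = −13p + 8; against C2: (-4)p + (-5)(1−p) = p − 5.
Setting these equal: −13p + 8 = p − 5 ⇒ −14p = -13 ⇒ p = 13/14, and the value is (-13)·(13/14) + 8 = -57/14.
For Player 2: with q = P(C1), equating R1's and R3's payoffs gives −q − 4 = 13q − 5 ⇒ q = 1/14.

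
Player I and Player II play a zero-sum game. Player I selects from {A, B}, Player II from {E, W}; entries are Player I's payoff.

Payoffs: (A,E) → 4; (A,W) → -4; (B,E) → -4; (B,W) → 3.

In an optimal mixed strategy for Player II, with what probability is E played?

Row minima: A → -4, B → -4; maximin = -4.
Column maxima: E → 4, W → 3; minimax = 3.
-4 ≠ 3, so there is no saddle point; optimal play is mixed.
Let Player I play A with probability p. Expected payoff against E: 4p + (-4)(1−p) = 8p − 4; against W: (-4)p + 3(1−p) = −7p + 3.
Setting these equal: 8p − 4 = −7p + 3 ⇒ 15p = 7 ⇒ p = 7/15, and the value is (8)·(7/15) − 4 = -4/15.
For Player II: with q = P(E), equating A's and B's payoffs gives 8q − 4 = −7q + 3 ⇒ q = 7/15.

7/15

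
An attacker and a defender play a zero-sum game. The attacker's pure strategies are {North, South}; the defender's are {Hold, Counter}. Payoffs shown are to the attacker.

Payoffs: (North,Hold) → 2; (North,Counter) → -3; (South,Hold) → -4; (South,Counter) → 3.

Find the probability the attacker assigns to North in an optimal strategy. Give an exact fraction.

Row minima: North → -3, South → -4; maximin = -3.
Column maxima: Hold → 2, Counter → 3; minimax = 2.
-3 ≠ 2, so there is no saddle point; optimal play is mixed.
Let the attacker play North with probability p. Expected payoff against Hold: 2p + (-4)(1−p) = 6p − 4; against Counter: (-3)p + 3(1−p) = −6p + 3.
Setting these equal: 6p − 4 = −6p + 3 ⇒ 12p = 7 ⇒ p = 7/12, and the value is (6)·(7/12) − 4 = -1/2.
For the defender: with q = P(Hold), equating North's and South's payoffs gives 5q − 3 = −7q + 3 ⇒ q = 1/2.

7/12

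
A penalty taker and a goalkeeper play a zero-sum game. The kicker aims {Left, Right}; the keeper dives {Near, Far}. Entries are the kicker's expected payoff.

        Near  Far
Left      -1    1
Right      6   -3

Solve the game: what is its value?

3/11

Row minima: Left → -1, Right → -3; maximin = -1.
Column maxima: Near → 6, Far → 1; minimax = 1.
-1 ≠ 1, so there is no saddle point; optimal play is mixed.
Let the kicker play Left with probability p. Expected payoff against Near: (-1)p + 6(1−p) = −7p + 6; against Far: 1p + (-3)(1−p) = 4p − 3.
Setting these equal: −7p + 6 = 4p − 3 ⇒ −11p = -9 ⇒ p = 9/11, and the value is (-7)·(9/11) + 6 = 3/11.
For the keeper: with q = P(Near), equating Left's and Right's payoffs gives −2q + 1 = 9q − 3 ⇒ q = 4/11.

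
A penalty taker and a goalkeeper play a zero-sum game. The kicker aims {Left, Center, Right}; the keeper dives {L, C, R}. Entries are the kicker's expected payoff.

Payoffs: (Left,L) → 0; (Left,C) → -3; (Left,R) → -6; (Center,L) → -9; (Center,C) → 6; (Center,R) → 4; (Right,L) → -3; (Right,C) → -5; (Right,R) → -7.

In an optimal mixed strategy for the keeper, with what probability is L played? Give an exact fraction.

10/19

Row minima: Left → -6, Center → -9, Right → -7; maximin = -6.
Column maxima: L → 0, C → 6, R → 4; minimax = 0.
-6 ≠ 0, so there is no saddle point; optimal play is mixed.
Right is strictly dominated by Left, so the kicker never plays it.
C is strictly dominated by R (it gives the kicker strictly more in every row), so the keeper never plays it.
On the remaining 2×2 (Left, Center vs L, R):
Let the kicker play Left with probability p. Expected payoff against L: 0p + (-9)(1−p) = 9p − 9; against R: (-6)p + 4(1−p) = −10p + 4.
Setting these equal: 9p − 9 = −10p + 4 ⇒ 19p = 13 ⇒ p = 13/19, and the value is (9)·(13/19) − 9 = -54/19.
For the keeper: with q = P(L), equating Left's and Center's payoffs gives 6q − 6 = −13q + 4 ⇒ q = 10/19.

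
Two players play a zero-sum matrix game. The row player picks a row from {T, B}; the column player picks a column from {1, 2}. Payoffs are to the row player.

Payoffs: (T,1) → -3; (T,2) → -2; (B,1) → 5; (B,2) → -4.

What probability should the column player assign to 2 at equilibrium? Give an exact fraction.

Row minima: T → -3, B → -4; maximin = -3.
Column maxima: 1 → 5, 2 → -2; minimax = -2.
-3 ≠ -2, so there is no saddle point; optimal play is mixed.
Let the row player play T with probability p. Expected payoff against 1: (-3)p + 5(1−p) = −8p + 5; against 2: (-2)p + (-4)(1−p) = 2p − 4.
Setting these equal: −8p + 5 = 2p − 4 ⇒ −10p = -9 ⇒ p = 9/10, and the value is (-8)·(9/10) + 5 = -11/5.
For the column player: with q = P(1), equating T's and B's payoffs gives −q − 2 = 9q − 4 ⇒ q = 1/5.

4/5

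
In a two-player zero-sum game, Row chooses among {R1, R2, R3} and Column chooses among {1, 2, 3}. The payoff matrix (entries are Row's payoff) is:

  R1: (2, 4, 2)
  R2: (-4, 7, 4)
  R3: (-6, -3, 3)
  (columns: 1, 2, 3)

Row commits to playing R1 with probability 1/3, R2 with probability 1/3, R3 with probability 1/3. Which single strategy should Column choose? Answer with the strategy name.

1

If Column plays 1, Row's expected payoff is (1/3)·2 + (1/3)·(-4) + (1/3)·(-6) = -8/3.
If Column plays 2, Row's expected payoff is (1/3)·4 + (1/3)·7 + (1/3)·(-3) = 8/3.
If Column plays 3, Row's expected payoff is (1/3)·2 + (1/3)·4 + (1/3)·3 = 3.
Column minimizes Row's payoff; the smallest is -8/3, so the best response is 1.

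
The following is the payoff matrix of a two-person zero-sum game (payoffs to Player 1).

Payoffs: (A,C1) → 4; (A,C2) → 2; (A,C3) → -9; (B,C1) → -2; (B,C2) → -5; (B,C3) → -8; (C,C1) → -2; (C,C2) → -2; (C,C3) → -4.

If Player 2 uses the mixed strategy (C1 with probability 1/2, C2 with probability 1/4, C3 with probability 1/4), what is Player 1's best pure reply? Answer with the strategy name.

Expected payoff of A: (1/2)·4 + (1/4)·2 + (1/4)·(-9) = 1/4.
Expected payoff of B: (1/2)·(-2) + (1/4)·(-5) + (1/4)·(-8) = -17/4.
Expected payoff of C: (1/2)·(-2) + (1/4)·(-2) + (1/4)·(-4) = -5/2.
The largest is 1/4, so Player 1's best response is A.

A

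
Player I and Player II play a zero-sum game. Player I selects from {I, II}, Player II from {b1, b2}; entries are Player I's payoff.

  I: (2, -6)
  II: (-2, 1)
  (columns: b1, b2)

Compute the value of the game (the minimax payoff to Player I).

-10/11

Row minima: I → -6, II → -2; maximin = -2.
Column maxima: b1 → 2, b2 → 1; minimax = 1.
-2 ≠ 1, so there is no saddle point; optimal play is mixed.
Let Player I play I with probability p. Expected payoff against b1: 2p + (-2)(1−p) = 4p − 2; against b2: (-6)p + 1(1−p) = −7p + 1.
Setting these equal: 4p − 2 = −7p + 1 ⇒ 11p = 3 ⇒ p = 3/11, and the value is (4)·(3/11) − 2 = -10/11.
For Player II: with q = P(b1), equating I's and II's payoffs gives 8q − 6 = −3q + 1 ⇒ q = 7/11.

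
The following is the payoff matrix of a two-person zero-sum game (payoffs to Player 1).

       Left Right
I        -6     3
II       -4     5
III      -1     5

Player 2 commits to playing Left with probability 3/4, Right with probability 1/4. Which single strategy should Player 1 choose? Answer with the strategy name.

Expected payoff of I: (3/4)·(-6) + (1/4)·3 = -15/4.
Expected payoff of II: (3/4)·(-4) + (1/4)·5 = -7/4.
Expected payoff of III: (3/4)·(-1) + (1/4)·5 = 1/2.
The largest is 1/2, so Player 1's best response is III.

III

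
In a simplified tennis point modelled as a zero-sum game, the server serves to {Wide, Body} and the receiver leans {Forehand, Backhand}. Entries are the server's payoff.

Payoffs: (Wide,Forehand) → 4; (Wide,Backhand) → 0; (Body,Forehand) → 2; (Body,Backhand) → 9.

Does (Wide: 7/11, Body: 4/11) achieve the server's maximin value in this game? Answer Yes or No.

Yes

Against Forehand this mix gives (7/11)·4 + (4/11)·2 = 36/11.
Against Backhand this mix gives (7/11)·0 + (4/11)·9 = 36/11.
All of the receiver's active replies (Forehand, Backhand) yield 36/11, and no column does worse for the server. The mix makes the receiver indifferent and guarantees 36/11, so it is optimal.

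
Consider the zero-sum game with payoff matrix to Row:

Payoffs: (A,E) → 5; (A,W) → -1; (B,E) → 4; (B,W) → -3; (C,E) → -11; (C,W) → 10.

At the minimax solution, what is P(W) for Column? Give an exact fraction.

16/27

Row minima: A → -1, B → -3, C → -11; maximin = -1.
Column maxima: E → 5, W → 10; minimax = 5.
-1 ≠ 5, so there is no saddle point; optimal play is mixed.
B is strictly dominated by A, so Row never plays it.
On the remaining 2×2 (A, C vs E, W):
Let Row play A with probability p. Expected payoff against E: 5p + (-11)(1−p) = 16p − 11; against W: (-1)p + 10(1−p) = −11p + 10.
Setting these equal: 16p − 11 = −11p + 10 ⇒ 27p = 21 ⇒ p = 7/9, and the value is (16)·(7/9) − 11 = 13/9.
For Column: with q = P(E), equating A's and C's payoffs gives 6q − 1 = −21q + 10 ⇒ q = 11/27.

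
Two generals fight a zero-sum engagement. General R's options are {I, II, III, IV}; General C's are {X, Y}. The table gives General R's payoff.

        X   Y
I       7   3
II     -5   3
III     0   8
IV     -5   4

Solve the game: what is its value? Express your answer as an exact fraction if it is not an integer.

14/3

Row minima: I → 3, II → -5, III → 0, IV → -5; maximin = 3.
Column maxima: X → 7, Y → 8; minimax = 7.
3 ≠ 7, so there is no saddle point; optimal play is mixed.
II is strictly dominated by III, so General R never plays it.
IV is strictly dominated by III, so General R never plays it.
On the remaining 2×2 (I, III vs X, Y):
Let General R play I with probability p. Expected payoff against X: 7p + 0(1−p) = 7p; against Y: 3p + 8(1−p) = −5p + 8.
Setting these equal: 7p = −5p + 8 ⇒ 12p = 8 ⇒ p = 2/3, and the value is (7)·(2/3) = 14/3.
For General C: with q = P(X), equating I's and III's payoffs gives 4q + 3 = −8q + 8 ⇒ q = 5/12.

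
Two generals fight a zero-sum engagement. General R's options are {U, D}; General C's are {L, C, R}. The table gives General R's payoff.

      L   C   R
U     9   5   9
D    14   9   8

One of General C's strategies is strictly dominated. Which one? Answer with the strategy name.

L

C holds General R's payoff strictly below L in every row: 5 < 9, 9 < 14.
So L is strictly dominated for General C.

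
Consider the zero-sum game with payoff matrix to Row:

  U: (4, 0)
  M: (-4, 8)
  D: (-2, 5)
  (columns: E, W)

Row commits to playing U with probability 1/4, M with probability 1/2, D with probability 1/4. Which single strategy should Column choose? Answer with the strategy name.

If Column plays E, Row's expected payoff is (1/4)·4 + (1/2)·(-4) + (1/4)·(-2) = -3/2.
If Column plays W, Row's expected payoff is (1/4)·0 + (1/2)·8 + (1/4)·5 = 21/4.
Column minimizes Row's payoff; the smallest is -3/2, so the best response is E.

E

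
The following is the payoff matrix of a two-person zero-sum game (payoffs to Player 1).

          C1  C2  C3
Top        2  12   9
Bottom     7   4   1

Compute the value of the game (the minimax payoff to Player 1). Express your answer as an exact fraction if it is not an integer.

61/13

Row minima: Top → 2, Bottom → 1; maximin = 2.
Column maxima: C1 → 7, C2 → 12, C3 → 9; minimax = 7.
2 ≠ 7, so there is no saddle point; optimal play is mixed.
C2 is strictly dominated by C3 (it gives Player 1 strictly more in every row), so Player 2 never plays it.
On the remaining 2×2 (Top, Bottom vs C1, C3):
Let Player 1 play Top with probability p. Expected payoff against C1: 2p + 7(1−p) = −5p + 7; against C3: 9p + 1(1−p) = 8p + 1.
Setting these equal: −5p + 7 = 8p + 1 ⇒ −13p = -6 ⇒ p = 6/13, and the value is (-5)·(6/13) + 7 = 61/13.
For Player 2: with q = P(C1), equating Top's and Bottom's payoffs gives −7q + 9 = 6q + 1 ⇒ q = 8/13.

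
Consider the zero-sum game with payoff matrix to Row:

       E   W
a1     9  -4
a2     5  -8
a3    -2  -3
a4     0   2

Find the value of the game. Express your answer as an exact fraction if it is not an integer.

6/5

Row minima: a1 → -4, a2 → -8, a3 → -3, a4 → 0; maximin = 0.
Column maxima: E → 9, W → 2; minimax = 2.
0 ≠ 2, so there is no saddle point; optimal play is mixed.
a2 is strictly dominated by a1, so Row never plays it.
a3 is strictly dominated by a4, so Row never plays it.
On the remaining 2×2 (a1, a4 vs E, W):
Let Row play a1 with probability p. Expected payoff against E: 9p + 0(1−p) = 9p; against W: (-4)p + 2(1−p) = −6p + 2.
Setting these equal: 9p = −6p + 2 ⇒ 15p = 2 ⇒ p = 2/15, and the value is (9)·(2/15) = 6/5.
For Column: with q = P(E), equating a1's and a4's payoffs gives 13q − 4 = −2q + 2 ⇒ q = 2/5.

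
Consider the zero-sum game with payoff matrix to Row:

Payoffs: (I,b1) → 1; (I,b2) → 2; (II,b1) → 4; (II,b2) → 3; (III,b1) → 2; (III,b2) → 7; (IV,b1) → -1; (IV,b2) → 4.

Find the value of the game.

11/3

Row minima: I → 1, II → 3, III → 2, IV → -1; maximin = 3.
Column maxima: b1 → 4, b2 → 7; minimax = 4.
3 ≠ 4, so there is no saddle point; optimal play is mixed.
I is strictly dominated by II, so Row never plays it.
IV is strictly dominated by III, so Row never plays it.
On the remaining 2×2 (II, III vs b1, b2):
Let Row play II with probability p. Expected payoff against b1: 4p + 2(1−p) = 2p + 2; against b2: 3p + 7(1−p) = −4p + 7.
Setting these equal: 2p + 2 = −4p + 7 ⇒ 6p = 5 ⇒ p = 5/6, and the value is (2)·(5/6) + 2 = 11/3.
For Column: with q = P(b1), equating II's and III's payoffs gives q + 3 = −5q + 7 ⇒ q = 2/3.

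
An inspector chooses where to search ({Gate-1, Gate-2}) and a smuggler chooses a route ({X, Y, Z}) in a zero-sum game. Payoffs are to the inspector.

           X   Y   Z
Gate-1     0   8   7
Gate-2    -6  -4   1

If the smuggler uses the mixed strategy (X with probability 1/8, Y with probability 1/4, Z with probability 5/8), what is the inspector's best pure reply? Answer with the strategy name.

Expected payoff of Gate-1: (1/8)·0 + (1/4)·8 + (5/8)·7 = 51/8.
Expected payoff of Gate-2: (1/8)·(-6) + (1/4)·(-4) + (5/8)·1 = -9/8.
The largest is 51/8, so the inspector's best response is Gate-1.

Gate-1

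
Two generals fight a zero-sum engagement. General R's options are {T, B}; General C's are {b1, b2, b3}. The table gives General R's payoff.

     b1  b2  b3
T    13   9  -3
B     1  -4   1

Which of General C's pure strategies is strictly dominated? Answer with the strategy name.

b1

b2 holds General R's payoff strictly below b1 in every row: 9 < 13, -4 < 1.
So b1 is strictly dominated for General C.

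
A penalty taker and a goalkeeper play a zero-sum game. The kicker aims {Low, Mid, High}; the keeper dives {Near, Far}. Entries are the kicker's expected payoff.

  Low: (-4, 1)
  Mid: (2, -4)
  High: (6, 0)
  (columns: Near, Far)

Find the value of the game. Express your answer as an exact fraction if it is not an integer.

6/11

Row minima: Low → -4, Mid → -4, High → 0; maximin = 0.
Column maxima: Near → 6, Far → 1; minimax = 1.
0 ≠ 1, so there is no saddle point; optimal play is mixed.
Mid is strictly dominated by High, so the kicker never plays it.
On the remaining 2×2 (Low, High vs Near, Far):
Let the kicker play Low with probability p. Expected payoff against Near: (-4)p + 6(1−p) = −10p + 6; against Far: 1p + 0(1−p) = p.
Setting these equal: −10p + 6 = p ⇒ −11p = -6 ⇒ p = 6/11, and the value is (-10)·(6/11) + 6 = 6/11.
For the keeper: with q = P(Near), equating Low's and High's payoffs gives −5q + 1 = 6q ⇒ q = 1/11.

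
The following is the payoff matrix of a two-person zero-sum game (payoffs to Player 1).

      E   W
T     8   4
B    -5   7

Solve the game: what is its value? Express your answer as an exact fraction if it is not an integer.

19/4

Row minima: T → 4, B → -5; maximin = 4.
Column maxima: E → 8, W → 7; minimax = 7.
4 ≠ 7, so there is no saddle point; optimal play is mixed.
Let Player 1 play T with probability p. Expected payoff against E: 8p + (-5)(1−p) = 13p − 5; against W: 4p + 7(1−p) = −3p + 7.
Setting these equal: 13p − 5 = −3p + 7 ⇒ 16p = 12 ⇒ p = 3/4, and the value is (13)·(3/4) − 5 = 19/4.
For Player 2: with q = P(E), equating T's and B's payoffs gives 4q + 4 = −12q + 7 ⇒ q = 3/16.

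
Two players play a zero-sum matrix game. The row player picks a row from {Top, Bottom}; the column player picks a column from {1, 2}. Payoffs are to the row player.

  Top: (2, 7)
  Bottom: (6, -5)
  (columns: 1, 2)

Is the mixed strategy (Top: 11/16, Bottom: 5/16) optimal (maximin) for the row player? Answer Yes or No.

Yes

Against 1 this mix gives (11/16)·2 + (5/16)·6 = 13/4.
Against 2 this mix gives (11/16)·7 + (5/16)·(-5) = 13/4.
All of the column player's active replies (1, 2) yield 13/4, and no column does worse for the row player. The mix makes the column player indifferent and guarantees 13/4, so it is optimal.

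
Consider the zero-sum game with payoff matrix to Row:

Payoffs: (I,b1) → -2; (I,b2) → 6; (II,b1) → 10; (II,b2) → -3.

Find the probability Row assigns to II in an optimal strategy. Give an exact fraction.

8/21

Row minima: I → -2, II → -3; maximin = -2.
Column maxima: b1 → 10, b2 → 6; minimax = 6.
-2 ≠ 6, so there is no saddle point; optimal play is mixed.
Let Row play I with probability p. Expected payoff against b1: (-2)p + 10(1−p) = −12p + 10; against b2: 6p + (-3)(1−p) = 9p − 3.
Setting these equal: −12p + 10 = 9p − 3 ⇒ −21p = -13 ⇒ p = 13/21, and the value is (-12)·(13/21) + 10 = 18/7.
For Column: with q = P(b1), equating I's and II's payoffs gives −8q + 6 = 13q − 3 ⇒ q = 3/7.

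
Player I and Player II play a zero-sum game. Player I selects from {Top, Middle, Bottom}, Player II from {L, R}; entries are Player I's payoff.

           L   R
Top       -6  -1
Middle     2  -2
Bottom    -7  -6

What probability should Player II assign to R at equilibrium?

8/9

Row minima: Top → -6, Middle → -2, Bottom → -7; maximin = -2.
Column maxima: L → 2, R → -1; minimax = -1.
-2 ≠ -1, so there is no saddle point; optimal play is mixed.
Bottom is strictly dominated by Top, so Player I never plays it.
On the remaining 2×2 (Top, Middle vs L, R):
Let Player I play Top with probability p. Expected payoff against L: (-6)p + 2(1−p) = −8p + 2; against R: (-1)p + (-2)(1−p) = p − 2.
Setting these equal: −8p + 2 = p − 2 ⇒ −9p = -4 ⇒ p = 4/9, and the value is (-8)·(4/9) + 2 = -14/9.
For Player II: with q = P(L), equating Top's and Middle's payoffs gives −5q − 1 = 4q − 2 ⇒ q = 1/9.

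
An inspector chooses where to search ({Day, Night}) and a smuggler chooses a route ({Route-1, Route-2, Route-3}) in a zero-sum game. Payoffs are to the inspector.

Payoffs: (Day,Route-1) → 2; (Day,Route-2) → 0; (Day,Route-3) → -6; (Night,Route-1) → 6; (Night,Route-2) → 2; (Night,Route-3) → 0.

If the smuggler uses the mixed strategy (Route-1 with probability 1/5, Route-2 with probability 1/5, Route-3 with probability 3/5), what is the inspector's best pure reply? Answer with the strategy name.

Expected payoff of Day: (1/5)·2 + (1/5)·0 + (3/5)·(-6) = -16/5.
Expected payoff of Night: (1/5)·6 + (1/5)·2 + (3/5)·0 = 8/5.
The largest is 8/5, so the inspector's best response is Night.

Night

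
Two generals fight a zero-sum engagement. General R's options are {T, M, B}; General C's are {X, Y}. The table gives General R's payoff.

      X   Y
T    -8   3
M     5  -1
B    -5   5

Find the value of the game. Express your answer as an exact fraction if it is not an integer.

Row minima: T → -8, M → -1, B → -5; maximin = -1.
Column maxima: X → 5, Y → 5; minimax = 5.
-1 ≠ 5, so there is no saddle point; optimal play is mixed.
T is strictly dominated by B, so General R never plays it.
On the remaining 2×2 (M, B vs X, Y):
Let General R play M with probability p. Expected payoff against X: 5p + (-5)(1−p) = 10p − 5; against Y: (-1)p + 5(1−p) = −6p + 5.
Setting these equal: 10p − 5 = −6p + 5 ⇒ 16p = 10 ⇒ p = 5/8, and the value is (10)·(5/8) − 5 = 5/4.
For General C: with q = P(X), equating M's and B's payoffs gives 6q − 1 = −10q + 5 ⇒ q = 3/8.

5/4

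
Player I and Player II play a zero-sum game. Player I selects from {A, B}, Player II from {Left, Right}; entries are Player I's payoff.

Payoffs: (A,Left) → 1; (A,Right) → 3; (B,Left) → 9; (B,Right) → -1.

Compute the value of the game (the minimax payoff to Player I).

Row minima: A → 1, B → -1; maximin = 1.
Column maxima: Left → 9, Right → 3; minimax = 3.
1 ≠ 3, so there is no saddle point; optimal play is mixed.
Let Player I play A with probability p. Expected payoff against Left: 1p + 9(1−p) = −8p + 9; against Right: 3p + (-1)(1−p) = 4p − 1.
Setting these equal: −8p + 9 = 4p − 1 ⇒ −12p = -10 ⇒ p = 5/6, and the value is (-8)·(5/6) + 9 = 7/3.
For Player II: with q = P(Left), equating A's and B's payoffs gives −2q + 3 = 10q − 1 ⇒ q = 1/3.

7/3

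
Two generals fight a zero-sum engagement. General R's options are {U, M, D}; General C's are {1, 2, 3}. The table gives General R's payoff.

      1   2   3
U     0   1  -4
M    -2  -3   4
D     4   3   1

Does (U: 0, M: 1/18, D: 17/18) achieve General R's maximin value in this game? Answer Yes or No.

No

Against 1 this mix gives (1/18)·(-2) + (17/18)·4 = 11/3.
Against 2 this mix gives (1/18)·(-3) + (17/18)·3 = 8/3.
Against 3 this mix gives (1/18)·4 + (17/18)·1 = 7/6.
General C will play 3, holding General R to 7/6. Shifting weight toward the row that does better against 3 would raise this floor (the equalizing mix achieves 5/3 against both 3 and 2), so the proposed strategy is not optimal.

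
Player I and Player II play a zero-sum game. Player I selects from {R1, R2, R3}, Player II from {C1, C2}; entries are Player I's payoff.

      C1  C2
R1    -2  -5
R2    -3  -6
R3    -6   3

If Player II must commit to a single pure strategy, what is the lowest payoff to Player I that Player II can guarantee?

Column maxima: C1 → -2, C2 → 3.
The smallest of these is -2.

-2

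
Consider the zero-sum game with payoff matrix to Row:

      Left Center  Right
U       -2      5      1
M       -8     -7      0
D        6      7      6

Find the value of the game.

6

Row minima: U → -2, M → -8, D → 6; maximin = 6.
Column maxima: Left → 6, Center → 7, Right → 6; minimax = 6.
Since maximin = minimax = 6, there is a saddle point and the value is 6.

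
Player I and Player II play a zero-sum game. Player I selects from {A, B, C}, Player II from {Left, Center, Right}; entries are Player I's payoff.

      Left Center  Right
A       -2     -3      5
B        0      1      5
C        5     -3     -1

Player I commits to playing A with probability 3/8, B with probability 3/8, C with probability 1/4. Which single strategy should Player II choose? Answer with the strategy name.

Center

If Player II plays Left, Player I's expected payoff is (3/8)·(-2) + (3/8)·0 + (1/4)·5 = 1/2.
If Player II plays Center, Player I's expected payoff is (3/8)·(-3) + (3/8)·1 + (1/4)·(-3) = -3/2.
If Player II plays Right, Player I's expected payoff is (3/8)·5 + (3/8)·5 + (1/4)·(-1) = 7/2.
Player II minimizes Player I's payoff; the smallest is -3/2, so the best response is Center.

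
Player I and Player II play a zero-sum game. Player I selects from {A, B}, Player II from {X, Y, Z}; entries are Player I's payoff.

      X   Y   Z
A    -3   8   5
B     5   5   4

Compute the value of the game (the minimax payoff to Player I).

37/9

Row minima: A → -3, B → 4; maximin = 4.
Column maxima: X → 5, Y → 8, Z → 5; minimax = 5.
4 ≠ 5, so there is no saddle point; optimal play is mixed.
Y is strictly dominated by Z (it gives Player I strictly more in every row), so Player II never plays it.
On the remaining 2×2 (A, B vs X, Z):
Let Player I play A with probability p. Expected payoff against X: (-3)p + 5(1−p) = −8p + 5; against Z: 5p + 4(1−p) = p + 4.
Setting these equal: −8p + 5 = p + 4 ⇒ −9p = -1 ⇒ p = 1/9, and the value is (-8)·(1/9) + 5 = 37/9.
For Player II: with q = P(X), equating A's and B's payoffs gives −8q + 5 = q + 4 ⇒ q = 1/9.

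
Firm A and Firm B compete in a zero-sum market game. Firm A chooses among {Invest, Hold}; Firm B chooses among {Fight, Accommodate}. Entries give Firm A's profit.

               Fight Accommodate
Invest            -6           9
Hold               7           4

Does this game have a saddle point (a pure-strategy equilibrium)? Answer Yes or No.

No

Row minima: Invest → -6, Hold → 4; maximin = 4.
Column maxima: Fight → 7, Accommodate → 9; minimax = 7.
4 ≠ 7, so no pure-strategy equilibrium exists.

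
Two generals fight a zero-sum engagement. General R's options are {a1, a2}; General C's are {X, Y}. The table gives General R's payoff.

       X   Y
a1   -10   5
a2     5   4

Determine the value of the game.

Row minima: a1 → -10, a2 → 4; maximin = 4.
Column maxima: X → 5, Y → 5; minimax = 5.
4 ≠ 5, so there is no saddle point; optimal play is mixed.
Let General R play a1 with probability p. Expected payoff against X: (-10)p + 5(1−p) = −15p + 5; against Y: 5p + 4(1−p) = p + 4.
Setting these equal: −15p + 5 = p + 4 ⇒ −16p = -1 ⇒ p = 1/16, and the value is (-15)·(1/16) + 5 = 65/16.
For General C: with q = P(X), equating a1's and a2's payoffs gives −15q + 5 = q + 4 ⇒ q = 1/16.

65/16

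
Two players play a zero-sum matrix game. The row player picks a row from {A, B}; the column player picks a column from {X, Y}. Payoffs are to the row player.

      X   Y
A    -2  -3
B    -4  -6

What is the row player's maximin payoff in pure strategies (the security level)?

-3

Row minima: A → -3, B → -6.
The best of these is -3.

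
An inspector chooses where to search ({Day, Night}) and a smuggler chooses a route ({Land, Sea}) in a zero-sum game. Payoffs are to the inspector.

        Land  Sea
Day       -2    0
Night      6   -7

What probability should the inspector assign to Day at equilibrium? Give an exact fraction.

Row minima: Day → -2, Night → -7; maximin = -2.
Column maxima: Land → 6, Sea → 0; minimax = 0.
-2 ≠ 0, so there is no saddle point; optimal play is mixed.
Let the inspector play Day with probability p. Expected payoff against Land: (-2)p + 6(1−p) = −8p + 6; against Sea: 0p + (-7)(1−p) = 7p − 7.
Setting these equal: −8p + 6 = 7p − 7 ⇒ −15p = -13 ⇒ p = 13/15, and the value is (-8)·(13/15) + 6 = -14/15.
For the smuggler: with q = P(Land), equating Day's and Night's payoffs gives −2q = 13q − 7 ⇒ q = 7/15.

13/15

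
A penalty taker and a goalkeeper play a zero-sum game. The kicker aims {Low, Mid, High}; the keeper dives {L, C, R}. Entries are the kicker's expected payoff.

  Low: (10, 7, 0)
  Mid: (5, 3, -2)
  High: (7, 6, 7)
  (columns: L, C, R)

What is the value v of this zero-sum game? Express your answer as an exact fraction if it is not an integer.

Row minima: Low → 0, Mid → -2, High → 6; maximin = 6.
Column maxima: L → 10, C → 7, R → 7; minimax = 7.
6 ≠ 7, so there is no saddle point; optimal play is mixed.
Mid is strictly dominated by Low, so the kicker never plays it.
L is strictly dominated by C (it gives the kicker strictly more in every row), so the keeper never plays it.
On the remaining 2×2 (Low, High vs C, R):
Let the kicker play Low with probability p. Expected payoff against C: 7p + 6(1−p) = p + 6; against R: 0p + 7(1−p) = −7p + 7.
Setting these equal: p + 6 = −7p + 7 ⇒ 8p = 1 ⇒ p = 1/8, and the value is (1)·(1/8) + 6 = 49/8.
For the keeper: with q = P(C), equating Low's and High's payoffs gives 7q = −q + 7 ⇒ q = 7/8.

49/8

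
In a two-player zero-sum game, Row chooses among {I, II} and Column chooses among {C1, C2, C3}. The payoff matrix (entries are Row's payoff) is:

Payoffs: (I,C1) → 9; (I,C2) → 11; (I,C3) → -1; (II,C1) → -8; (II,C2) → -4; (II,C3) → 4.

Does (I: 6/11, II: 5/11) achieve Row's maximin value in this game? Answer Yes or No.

Against C1 this mix gives (6/11)·9 + (5/11)·(-8) = 14/11.
Against C2 this mix gives (6/11)·11 + (5/11)·(-4) = 46/11.
Against C3 this mix gives (6/11)·(-1) + (5/11)·4 = 14/11.
All of Column's active replies (C1, C3) yield 14/11, and no column does worse for Row. The mix makes Column indifferent and guarantees 14/11, so it is optimal.

Yes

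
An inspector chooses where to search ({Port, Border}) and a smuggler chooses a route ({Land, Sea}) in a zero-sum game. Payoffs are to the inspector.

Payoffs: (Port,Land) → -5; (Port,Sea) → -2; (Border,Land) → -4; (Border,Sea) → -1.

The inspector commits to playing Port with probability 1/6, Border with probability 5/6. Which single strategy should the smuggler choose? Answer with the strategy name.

If the smuggler plays Land, the inspector's expected payoff is (1/6)·(-5) + (5/6)·(-4) = -25/6.
If the smuggler plays Sea, the inspector's expected payoff is (1/6)·(-2) + (5/6)·(-1) = -7/6.
The smuggler minimizes the inspector's payoff; the smallest is -25/6, so the best response is Land.

Land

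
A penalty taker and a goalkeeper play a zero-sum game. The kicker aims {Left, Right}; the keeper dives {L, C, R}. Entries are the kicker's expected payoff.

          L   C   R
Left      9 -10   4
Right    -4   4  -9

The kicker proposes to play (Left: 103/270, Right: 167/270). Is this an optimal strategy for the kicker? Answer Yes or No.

No

Against L this mix gives (103/270)·9 + (167/270)·(-4) = 259/270.
Against C this mix gives (103/270)·(-10) + (167/270)·4 = -181/135.
Against R this mix gives (103/270)·4 + (167/270)·(-9) = -1091/270.
The keeper will play R, holding the kicker to -1091/270. Shifting weight toward the row that does better against R would raise this floor (the equalizing mix achieves -74/27 against both R and C), so the proposed strategy is not optimal.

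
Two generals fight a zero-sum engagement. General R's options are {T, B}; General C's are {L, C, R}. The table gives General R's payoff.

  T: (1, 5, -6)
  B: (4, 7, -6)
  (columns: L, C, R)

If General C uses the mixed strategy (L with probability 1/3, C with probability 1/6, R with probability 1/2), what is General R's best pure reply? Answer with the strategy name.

Expected payoff of T: (1/3)·1 + (1/6)·5 + (1/2)·(-6) = -11/6.
Expected payoff of B: (1/3)·4 + (1/6)·7 + (1/2)·(-6) = -1/2.
The largest is -1/2, so General R's best response is B.

B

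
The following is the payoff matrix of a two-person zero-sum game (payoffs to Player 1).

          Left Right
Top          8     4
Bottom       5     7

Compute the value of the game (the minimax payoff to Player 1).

6

Row minima: Top → 4, Bottom → 5; maximin = 5.
Column maxima: Left → 8, Right → 7; minimax = 7.
5 ≠ 7, so there is no saddle point; optimal play is mixed.
Let Player 1 play Top with probability p. Expected payoff against Left: 8p + 5(1−p) = 3p + 5; against Right: 4p + 7(1−p) = −3p + 7.
Setting these equal: 3p + 5 = −3p + 7 ⇒ 6p = 2 ⇒ p = 1/3, and the value is (3)·(1/3) + 5 = 6.
For Player 2: with q = P(Left), equating Top's and Bottom's payoffs gives 4q + 4 = −2q + 7 ⇒ q = 1/2.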